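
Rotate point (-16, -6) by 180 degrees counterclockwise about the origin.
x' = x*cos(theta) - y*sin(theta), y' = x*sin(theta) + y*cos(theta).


cos(180) = -1, sin(180) = 0
x' = -16*(-1) + 6*0 = 16
y' = -16*0 - 6*(-1) = 6

(16, 6)


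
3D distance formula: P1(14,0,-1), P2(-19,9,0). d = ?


dx=-33, dy=9, dz=1
d = sqrt(1089+81+1) = sqrt(1171) = 34.2199

34.2199


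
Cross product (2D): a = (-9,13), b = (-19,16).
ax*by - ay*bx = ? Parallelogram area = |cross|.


cross = -9*16 - 13*(-19) = -144 + 247 = 103
Parallelogram area = |103| = 103

cross = 103, parallelogram area = 103


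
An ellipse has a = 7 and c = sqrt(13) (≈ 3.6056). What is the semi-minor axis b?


b^2 = 7^2 - (sqrt(13))^2 = 49 - 13 = 36
b = sqrt(36) = 6

b = 6


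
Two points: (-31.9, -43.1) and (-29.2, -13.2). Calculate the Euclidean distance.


dx = -29.2 + 31.9 = 2.7
dy = -13.2 + 43.1 = 29.9
d = sqrt(7.29 + 894.01) = sqrt(901.3) = 30.0217

30.0217


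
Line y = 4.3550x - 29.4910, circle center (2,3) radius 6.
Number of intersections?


Substitute y = 4.3550x - 29.4910: (x-2)^2 + (4.3550x- 29.4910-3)^2 = 36
Expand to Ax^2 + Bx + C = 0, where b-k = -32.491
A = 1+m^2 = 19.966025
B = 2(m(b-k) - h) = 2(4.3550*(-32.491) - 2) = -286.99661
C = h^2 + (b-k)^2 - r^2 = 4 + 1055.665081 - 36 = 1023.665081
disc = B^2-4AC = 82367.0542 - 81754.0904 = 612.9638
disc > 0

2 intersection points


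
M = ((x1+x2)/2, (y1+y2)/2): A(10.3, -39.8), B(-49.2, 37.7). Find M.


Mx = (10.3 - 49.2)/2 = -38.9/2 = -19.4500
My = (-39.8 + 37.7)/2 = -2.1/2 = -1.0500

(-19.4500, -1.0500)


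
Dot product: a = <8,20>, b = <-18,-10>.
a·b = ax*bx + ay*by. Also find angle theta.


a·b = 8*(-18) + 20*(-10) = -144 - 200 = -344
|a| = sqrt(64+400) = 21.5407
|b| = sqrt(324+100) = 20.5913
cos(theta) = -344/(sqrt(464)*sqrt(424)) = -344/sqrt(196736) = -0.775562
theta = arccos(-344/sqrt(196736)) = 140.8560 degrees

a·b = -344, theta = 140.8560 deg


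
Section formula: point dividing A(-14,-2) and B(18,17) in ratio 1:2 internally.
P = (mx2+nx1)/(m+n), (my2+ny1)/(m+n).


Px = (1*18 + 2*(-14))/3 = -10/3 = -3.3333
Py = (1*17 + 2*(-2))/3 = 13/3 = 4.3333

P = (-3.3333, 4.3333)


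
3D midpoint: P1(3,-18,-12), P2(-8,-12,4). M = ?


Mx = (3- 8)/2 = -2.5000
My = (-18- 12)/2 = -15.0000
Mz = (-12+4)/2 = -4.0000

M = (-2.5000, -15.0000, -4.0000)


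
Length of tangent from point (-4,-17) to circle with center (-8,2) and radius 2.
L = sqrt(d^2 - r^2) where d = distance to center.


d = sqrt((-4+ 8)^2 + (-17-2)^2) = sqrt(16+361) = 19.4165
L = sqrt(377.0000 - 4) = sqrt(373.0000) = 19.3132

19.3132


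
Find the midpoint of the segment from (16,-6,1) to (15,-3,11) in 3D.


Mx = (16+15)/2 = 15.5000
My = (-6- 3)/2 = -4.5000
Mz = (1+11)/2 = 6.0000

M = (15.5000, -4.5000, 6.0000)


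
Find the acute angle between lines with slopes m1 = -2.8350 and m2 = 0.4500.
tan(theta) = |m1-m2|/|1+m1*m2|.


m1-m2 = -3.285
1+m1*m2 = -0.27575
tan(theta) = |-3.285/(-0.27575)| = 11.912965
theta = arctan(|-3.285/(-0.27575)|) = 85.2017 degrees (acute angle)

85.2017 degrees


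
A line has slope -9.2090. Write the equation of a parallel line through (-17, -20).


Parallel lines have equal slopes.
m2 = -9.2090
b2 = -20 + 9.2090*(-17) = -176.5530

y = -9.2090x - 176.5530


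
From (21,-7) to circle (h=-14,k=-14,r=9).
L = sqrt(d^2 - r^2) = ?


d = sqrt((21+ 14)^2 + (-7+ 14)^2) = sqrt(1225+49) = 35.6931
L = sqrt(1274.0000 - 81) = sqrt(1193.0000) = 34.5398

34.5398


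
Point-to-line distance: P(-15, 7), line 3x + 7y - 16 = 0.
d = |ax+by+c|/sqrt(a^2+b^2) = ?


|3*(-15) + 7*7 - 16| = |-12| = 12
sqrt(9 + 49) = sqrt(58) = 7.6158
d = 12/sqrt(58) = 1.5757

1.5757


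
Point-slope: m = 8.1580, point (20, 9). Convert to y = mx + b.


y - 9 = 8.1580(x - 20)
y = 8.1580x + 9 - 8.1580*20
y = 8.1580x - 154.1600

y = 8.1580x - 154.1600


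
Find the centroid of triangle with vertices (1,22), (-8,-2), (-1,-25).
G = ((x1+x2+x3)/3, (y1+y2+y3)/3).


Gx = (1- 8- 1)/3 = -8/3 = -2.6667
Gy = (22- 2- 25)/3 = -5/3 = -1.6667

G = (-2.6667, -1.6667)


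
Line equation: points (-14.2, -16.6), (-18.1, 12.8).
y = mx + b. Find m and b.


m = (29.4)/(-3.9) = -7.5385
b = y1 - m*x1 = -16.6 - (29.4*(-14.2))/(-3.9) = -16.6 - 107.0462 = -123.6462

y = -7.5385x - 123.6462


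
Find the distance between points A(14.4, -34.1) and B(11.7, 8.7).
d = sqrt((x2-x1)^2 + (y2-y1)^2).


dx = 11.7 - 14.4 = -2.7
dy = 8.7 + 34.1 = 42.8
d = sqrt(7.29 + 1831.84) = sqrt(1839.13) = 42.8851

42.8851


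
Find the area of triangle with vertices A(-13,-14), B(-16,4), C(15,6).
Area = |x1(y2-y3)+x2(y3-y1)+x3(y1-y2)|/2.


-13*(4-6) = 26
-16*(6+ 14) = -320
15*(-14-4) = -270
sum = -564
Area = |-564|/2 = 282.0000

282.0000 sq units


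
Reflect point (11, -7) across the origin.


Reflection rule for origin: (-x, -y)
(11, -7) -> (-11, 7)

(-11, 7)


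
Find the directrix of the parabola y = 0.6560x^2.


a = 0.6560
1/(4a) = 0.3811
directrix: y = -0.3811 = -0.3811

y = -0.3811


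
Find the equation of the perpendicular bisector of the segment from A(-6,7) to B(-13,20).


Midpoint = (-9.5, 13.5)
Slope of AB = dy/dx = 13/(-7) = -1.8571
Perp slope = -dx/dy = 7/13 = 0.5385
b = My - (perp slope)*Mx = 13.5 + (-7*(-9.5))/13 = 13.5 + 5.1154 = 18.6154

y = 0.5385x + 18.6154


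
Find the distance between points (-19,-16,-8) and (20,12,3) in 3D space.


dx=39, dy=28, dz=11
d = sqrt(1521+784+121) = sqrt(2426) = 49.2544

49.2544


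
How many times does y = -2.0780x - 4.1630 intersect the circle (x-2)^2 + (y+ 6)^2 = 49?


Substitute y = -2.0780x - 4.1630: (x-2)^2 + (-2.0780x- 4.1630+ 6)^2 = 49
Expand to Ax^2 + Bx + C = 0, where b-k = 1.837
A = 1+m^2 = 5.318084
B = 2(m(b-k) - h) = 2(-2.0780*1.837 - 2) = -11.634572
C = h^2 + (b-k)^2 - r^2 = 4 + 3.374569 - 49 = -41.625431
disc = B^2-4AC = 135.3633 + 885.4702 = 1020.8335
disc > 0

2 intersection points


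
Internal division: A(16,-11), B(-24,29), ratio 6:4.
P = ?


Px = (6*(-24) + 4*16)/10 = -80/10 = -8.0000
Py = (6*29 + 4*(-11))/10 = 130/10 = 13.0000

P = (-8.0000, 13.0000)


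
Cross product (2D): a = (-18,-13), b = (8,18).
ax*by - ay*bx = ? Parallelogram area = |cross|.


cross = -18*18 + 13*8 = -324 + 104 = -220
Parallelogram area = |-220| = 220

cross = -220, parallelogram area = 220


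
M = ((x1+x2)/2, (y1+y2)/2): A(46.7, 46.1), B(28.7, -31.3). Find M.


Mx = (46.7 + 28.7)/2 = 75.4/2 = 37.7000
My = (46.1 - 31.3)/2 = 14.8/2 = 7.4000

(37.7000, 7.4000)


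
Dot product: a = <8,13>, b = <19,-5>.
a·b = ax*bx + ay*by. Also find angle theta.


a·b = 8*19 + 13*(-5) = 152 - 65 = 87
|a| = sqrt(64+169) = 15.2643
|b| = sqrt(361+25) = 19.6469
cos(theta) = 87/(sqrt(233)*sqrt(386)) = 87/sqrt(89938) = 0.290100
theta = arccos(87/sqrt(89938)) = 73.1361 degrees

a·b = 87, theta = 73.1361 deg


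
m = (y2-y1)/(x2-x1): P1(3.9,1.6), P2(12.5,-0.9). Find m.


dy = -0.9 - 1.6 = -2.5
dx = 12.5 - 3.9 = 8.6
m = -2.5/8.6 = -0.2907

m = -0.2907


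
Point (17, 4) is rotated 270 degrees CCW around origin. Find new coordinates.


cos(270) = 0, sin(270) = -1
x' = 17*0 - 4*(-1) = 4
y' = 17*(-1) + 4*0 = -17

(4, -17)


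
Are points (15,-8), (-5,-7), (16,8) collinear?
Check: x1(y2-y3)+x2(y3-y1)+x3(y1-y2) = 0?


15*(-7-8) - 5*(8+ 8) + 16*(-8+ 7)
= -225 - 80 - 16 = -321

No, not collinear (determinant = -321)


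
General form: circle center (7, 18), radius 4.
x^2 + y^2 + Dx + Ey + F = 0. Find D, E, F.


(x-7)^2 + (y-18)^2 = 4^2
D = -2h = -14, E = -2k = -36
F = h^2+k^2-r^2 = 49+324-16 = 357

D = -14, E = -36, F = 357


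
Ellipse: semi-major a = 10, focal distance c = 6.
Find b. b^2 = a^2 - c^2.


b^2 = 10^2 - (6)^2 = 100 - 36 = 64
b = sqrt(64) = 8

b = 8


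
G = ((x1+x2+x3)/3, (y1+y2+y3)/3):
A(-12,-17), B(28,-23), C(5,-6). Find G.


Gx = (-12+28+5)/3 = 21/3 = 7.0000
Gy = (-17- 23- 6)/3 = -46/3 = -15.3333

G = (7.0000, -15.3333)


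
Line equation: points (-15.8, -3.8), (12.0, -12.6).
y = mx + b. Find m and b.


m = (-8.8)/(27.8) = -0.3165
b = y1 - m*x1 = -3.8 - (-8.8*(-15.8))/(27.8) = -3.8 - 5.0014 = -8.8014

y = -0.3165x - 8.8014


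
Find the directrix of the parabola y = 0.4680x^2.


a = 0.4680
1/(4a) = 0.5342
directrix: y = -0.5342 = -0.5342

y = -0.5342


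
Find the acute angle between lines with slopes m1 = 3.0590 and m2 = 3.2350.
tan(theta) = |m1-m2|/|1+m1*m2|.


m1-m2 = -0.176
1+m1*m2 = 10.895865
tan(theta) = |-0.176/10.895865| = 0.016153
theta = arctan(|-0.176/10.895865|) = 0.9254 degrees (acute angle)

0.9254 degrees


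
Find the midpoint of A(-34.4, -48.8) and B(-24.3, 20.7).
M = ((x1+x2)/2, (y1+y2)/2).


Mx = (-34.4 - 24.3)/2 = -58.7/2 = -29.3500
My = (-48.8 + 20.7)/2 = -28.1/2 = -14.0500

(-29.3500, -14.0500)


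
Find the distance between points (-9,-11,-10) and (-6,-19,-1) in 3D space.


dx=3, dy=-8, dz=9
d = sqrt(9+64+81) = sqrt(154) = 12.4097

12.4097


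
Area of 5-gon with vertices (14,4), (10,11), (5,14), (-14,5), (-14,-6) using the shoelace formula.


sum(xi*y_{i+1}) = 14*11 + 10*14 + 5*5 - 14*(-6) - 14*4 = 347
sum(yi*x_{i+1}) = 4*10 + 11*5 + 14*(-14) + 5*(-14) - 6*14 = -255
Area = |347 + 255|/2 = 602/2 = 301.0000

301.0000 sq units


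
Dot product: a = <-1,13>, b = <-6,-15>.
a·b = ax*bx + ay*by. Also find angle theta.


a·b = -1*(-6) + 13*(-15) = 6 - 195 = -189
|a| = sqrt(1+169) = 13.0384
|b| = sqrt(36+225) = 16.1555
cos(theta) = -189/(sqrt(170)*sqrt(261)) = -189/sqrt(44370) = -0.897257
theta = arccos(-189/sqrt(44370)) = 153.7999 degrees

a·b = -189, theta = 153.7999 deg


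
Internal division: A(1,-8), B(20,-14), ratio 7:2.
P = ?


Px = (7*20 + 2*1)/9 = 142/9 = 15.7778
Py = (7*(-14) + 2*(-8))/9 = -114/9 = -12.6667

P = (15.7778, -12.6667)


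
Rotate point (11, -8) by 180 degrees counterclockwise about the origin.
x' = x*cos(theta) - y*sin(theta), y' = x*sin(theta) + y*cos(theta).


cos(180) = -1, sin(180) = 0
x' = 11*(-1) + 8*0 = -11
y' = 11*0 - 8*(-1) = 8

(-11, 8)


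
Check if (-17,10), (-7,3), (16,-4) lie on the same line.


-17*(3+ 4) - 7*(-4-10) + 16*(10-3)
= -119 + 98 + 112 = 91

No, not collinear (determinant = 91)


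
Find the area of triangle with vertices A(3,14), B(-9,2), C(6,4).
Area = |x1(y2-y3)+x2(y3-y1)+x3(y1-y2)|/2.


3*(2-4) = -6
-9*(4-14) = 90
6*(14-2) = 72
sum = 156
Area = |156|/2 = 78.0000

78.0000 sq units


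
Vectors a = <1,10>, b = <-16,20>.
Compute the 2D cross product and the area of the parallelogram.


cross = 1*20 - 10*(-16) = 20 + 160 = 180
Parallelogram area = |180| = 180

cross = 180, parallelogram area = 180


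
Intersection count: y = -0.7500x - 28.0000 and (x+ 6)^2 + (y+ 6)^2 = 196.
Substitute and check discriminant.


Substitute y = -0.7500x - 28.0000: (x+ 6)^2 + (-0.7500x- 28.0000+ 6)^2 = 196
Expand to Ax^2 + Bx + C = 0, where b-k = -22
A = 1+m^2 = 1.5625
B = 2(m(b-k) - h) = 2(-0.7500*(-22) + 6) = 45
C = h^2 + (b-k)^2 - r^2 = 36 + 484 - 196 = 324
disc = B^2-4AC = 2025.0000 - 2025.0000 = 0
disc = 0

1 intersection point (tangent)


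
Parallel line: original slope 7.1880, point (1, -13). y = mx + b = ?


Parallel lines have equal slopes.
m2 = 7.1880
b2 = -13 - 7.1880*1 = -20.1880

y = 7.1880x - 20.1880


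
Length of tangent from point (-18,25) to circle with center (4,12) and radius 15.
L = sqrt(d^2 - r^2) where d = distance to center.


d = sqrt((-18-4)^2 + (25-12)^2) = sqrt(484+169) = 25.5539
L = sqrt(653.0000 - 225) = sqrt(428.0000) = 20.6882

20.6882


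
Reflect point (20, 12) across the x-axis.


Reflection rule for x-axis: (x, -y)
(20, 12) -> (20, -12)

(20, -12)


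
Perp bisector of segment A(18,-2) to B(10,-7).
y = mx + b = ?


Midpoint = (14, -4.5)
Slope of AB = dy/dx = -5/(-8) = 0.6250
Perp slope = -dx/dy = -8/5 = -1.6000
b = My - (perp slope)*Mx = -4.5 + (-8*14)/(-5) = -4.5 + 22.4000 = 17.9000

y = -1.6000x + 17.9000


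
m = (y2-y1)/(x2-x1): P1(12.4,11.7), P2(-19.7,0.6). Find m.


dy = 0.6 - 11.7 = -11.1
dx = -19.7 - 12.4 = -32.1
m = -11.1/(-32.1) = 0.3458

m = 0.3458


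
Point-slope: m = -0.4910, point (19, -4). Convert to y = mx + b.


y + 4 = -0.4910(x - 19)
y = -0.4910x - 4 + 0.4910*19
y = -0.4910x + 5.3290

y = -0.4910x + 5.3290


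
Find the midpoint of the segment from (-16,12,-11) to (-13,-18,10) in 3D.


Mx = (-16- 13)/2 = -14.5000
My = (12- 18)/2 = -3.0000
Mz = (-11+10)/2 = -0.5000

M = (-14.5000, -3.0000, -0.5000)


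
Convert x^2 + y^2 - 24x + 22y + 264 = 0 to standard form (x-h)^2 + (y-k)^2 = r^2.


h = -D/2 = 24/2 = 12
k = -E/2 = -22/2 = -11
r^2 = h^2 + k^2 - F = 144 + 121 - 264 = 1
r = 1

Center (12, -11), radius = 1


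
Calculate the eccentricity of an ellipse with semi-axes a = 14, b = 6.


c = sqrt(196-36) = sqrt(160) = 12.6491
e = c/a = sqrt(160)/14 = 0.9035

e = 0.9035


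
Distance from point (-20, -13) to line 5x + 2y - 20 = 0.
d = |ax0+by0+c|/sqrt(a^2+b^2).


|5*(-20) + 2*(-13) - 20| = |-146| = 146
sqrt(25 + 4) = sqrt(29) = 5.3852
d = 146/sqrt(29) = 27.1115

27.1115


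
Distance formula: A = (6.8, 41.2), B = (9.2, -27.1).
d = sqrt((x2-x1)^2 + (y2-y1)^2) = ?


dx = 9.2 - 6.8 = 2.4
dy = -27.1 - 41.2 = -68.3
d = sqrt(5.76 + 4664.89) = sqrt(4670.65) = 68.3422

68.3422


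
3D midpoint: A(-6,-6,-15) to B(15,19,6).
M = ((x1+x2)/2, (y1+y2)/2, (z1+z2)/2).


Mx = (-6+15)/2 = 4.5000
My = (-6+19)/2 = 6.5000
Mz = (-15+6)/2 = -4.5000

M = (4.5000, 6.5000, -4.5000)


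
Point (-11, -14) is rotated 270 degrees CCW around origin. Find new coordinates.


cos(270) = 0, sin(270) = -1
x' = -11*0 + 14*(-1) = -14
y' = -11*(-1) - 14*0 = 11

(-14, 11)


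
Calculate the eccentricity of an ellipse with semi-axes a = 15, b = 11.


c = sqrt(225-121) = sqrt(104) = 10.1980
e = c/a = sqrt(104)/15 = 0.6799

e = 0.6799


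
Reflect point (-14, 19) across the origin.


Reflection rule for origin: (-x, -y)
(-14, 19) -> (14, -19)

(14, -19)


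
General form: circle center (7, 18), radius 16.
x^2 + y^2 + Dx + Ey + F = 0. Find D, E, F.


(x-7)^2 + (y-18)^2 = 16^2
D = -2h = -14, E = -2k = -36
F = h^2+k^2-r^2 = 49+324-256 = 117

D = -14, E = -36, F = 117


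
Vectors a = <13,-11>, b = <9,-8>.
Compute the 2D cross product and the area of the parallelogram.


cross = 13*(-8) + 11*9 = -104 + 99 = -5
Parallelogram area = |-5| = 5

cross = -5, parallelogram area = 5


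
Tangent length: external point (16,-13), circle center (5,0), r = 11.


d = sqrt((16-5)^2 + (-13-0)^2) = sqrt(121+169) = 17.0294
L = sqrt(290.0000 - 121) = sqrt(169.0000) = 13.0000

13.0000


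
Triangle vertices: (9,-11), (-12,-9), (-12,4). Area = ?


9*(-9-4) = -117
-12*(4+ 11) = -180
-12*(-11+ 9) = 24
sum = -273
Area = |-273|/2 = 136.5000

136.5000 sq units


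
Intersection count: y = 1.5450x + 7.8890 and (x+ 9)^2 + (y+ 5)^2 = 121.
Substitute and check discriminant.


Substitute y = 1.5450x + 7.8890: (x+ 9)^2 + (1.5450x+7.8890+ 5)^2 = 121
Expand to Ax^2 + Bx + C = 0, where b-k = 12.889
A = 1+m^2 = 3.387025
B = 2(m(b-k) - h) = 2(1.5450*12.889 + 9) = 57.82701
C = h^2 + (b-k)^2 - r^2 = 81 + 166.126321 - 121 = 126.126321
disc = B^2-4AC = 3343.9631 - 1708.7720 = 1635.1911
disc > 0

2 intersection points


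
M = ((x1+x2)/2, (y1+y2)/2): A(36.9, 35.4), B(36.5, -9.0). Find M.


Mx = (36.9 + 36.5)/2 = 73.4/2 = 36.7000
My = (35.4 - 9.0)/2 = 26.4/2 = 13.2000

(36.7000, 13.2000)


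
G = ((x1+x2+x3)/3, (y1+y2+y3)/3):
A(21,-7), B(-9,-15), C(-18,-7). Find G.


Gx = (21- 9- 18)/3 = -6/3 = -2.0000
Gy = (-7- 15- 7)/3 = -29/3 = -9.6667

G = (-2.0000, -9.6667)


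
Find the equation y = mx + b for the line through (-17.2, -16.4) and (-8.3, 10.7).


m = (27.1)/(8.9) = 3.0449
b = y1 - m*x1 = -16.4 - (27.1*(-17.2))/(8.9) = -16.4 + 52.3730 = 35.9730

y = 3.0449x + 35.9730


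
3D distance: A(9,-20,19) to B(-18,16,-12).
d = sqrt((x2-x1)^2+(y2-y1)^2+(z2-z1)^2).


dx=-27, dy=36, dz=-31
d = sqrt(729+1296+961) = sqrt(2986) = 54.6443

54.6443


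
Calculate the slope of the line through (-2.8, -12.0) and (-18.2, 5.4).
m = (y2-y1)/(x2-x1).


dy = 5.4 + 12.0 = 17.4
dx = -18.2 + 2.8 = -15.4
m = 17.4/(-15.4) = -1.1299

m = -1.1299


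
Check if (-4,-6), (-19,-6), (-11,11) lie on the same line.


-4*(-6-11) - 19*(11+ 6) - 11*(-6+ 6)
= 68 - 323 + 0 = -255

No, not collinear (determinant = -255)


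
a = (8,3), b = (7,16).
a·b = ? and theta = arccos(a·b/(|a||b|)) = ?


a·b = 8*7 + 3*16 = 56 + 48 = 104
|a| = sqrt(64+9) = 8.5440
|b| = sqrt(49+256) = 17.4642
cos(theta) = 104/(sqrt(73)*sqrt(305)) = 104/sqrt(22265) = 0.696983
theta = arccos(104/sqrt(22265)) = 45.8146 degrees

a·b = 104, theta = 45.8146 deg


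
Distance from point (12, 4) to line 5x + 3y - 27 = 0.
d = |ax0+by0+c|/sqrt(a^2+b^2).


|5*12 + 3*4 - 27| = |45| = 45
sqrt(25 + 9) = sqrt(34) = 5.8310
d = 45/sqrt(34) = 7.7174

7.7174


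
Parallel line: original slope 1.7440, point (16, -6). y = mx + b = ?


Parallel lines have equal slopes.
m2 = 1.7440
b2 = -6 - 1.7440*16 = -33.9040

y = 1.7440x - 33.9040


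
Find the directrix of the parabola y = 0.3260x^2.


a = 0.3260
1/(4a) = 0.7669
directrix: y = -0.7669 = -0.7669

y = -0.7669


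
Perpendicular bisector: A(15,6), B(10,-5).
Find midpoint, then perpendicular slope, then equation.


Midpoint = (12.5, 0.5)
Slope of AB = dy/dx = -11/(-5) = 2.2000
Perp slope = -dx/dy = -5/11 = -0.4545
b = My - (perp slope)*Mx = 0.5 + (-5*12.5)/(-11) = 0.5 + 5.6818 = 6.1818

y = -0.4545x + 6.1818


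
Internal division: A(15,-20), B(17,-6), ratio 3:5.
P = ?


Px = (3*17 + 5*15)/8 = 126/8 = 15.7500
Py = (3*(-6) + 5*(-20))/8 = -118/8 = -14.7500

P = (15.7500, -14.7500)


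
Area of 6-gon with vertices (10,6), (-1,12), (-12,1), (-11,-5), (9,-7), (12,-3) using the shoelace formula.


sum(xi*y_{i+1}) = 10*12 - 1*1 - 12*(-5) - 11*(-7) + 9*(-3) + 12*6 = 301
sum(yi*x_{i+1}) = 6*(-1) + 12*(-12) + 1*(-11) - 5*9 - 7*12 - 3*10 = -320
Area = |301 + 320|/2 = 621/2 = 310.5000

310.5000 sq units


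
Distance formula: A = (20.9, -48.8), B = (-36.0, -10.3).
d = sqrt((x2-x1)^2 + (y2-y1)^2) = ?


dx = -36.0 - 20.9 = -56.9
dy = -10.3 + 48.8 = 38.5
d = sqrt(3237.61 + 1482.25) = sqrt(4719.86) = 68.7012

68.7012


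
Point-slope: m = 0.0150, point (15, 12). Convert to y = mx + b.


y - 12 = 0.0150(x - 15)
y = 0.0150x + 12 - 0.0150*15
y = 0.0150x + 11.7750

y = 0.0150x + 11.7750


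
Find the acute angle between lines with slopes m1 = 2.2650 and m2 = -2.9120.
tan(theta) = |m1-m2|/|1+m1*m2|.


m1-m2 = 5.177
1+m1*m2 = -5.59568
tan(theta) = |5.177/(-5.59568)| = 0.925178
theta = arctan(|5.177/(-5.59568)|) = 42.7743 degrees (acute angle)

42.7743 degrees


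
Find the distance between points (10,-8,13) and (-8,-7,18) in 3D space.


dx=-18, dy=1, dz=5
d = sqrt(324+1+25) = sqrt(350) = 18.7083

18.7083


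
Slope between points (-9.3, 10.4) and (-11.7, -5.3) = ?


dy = -5.3 - 10.4 = -15.7
dx = -11.7 + 9.3 = -2.4
m = -15.7/(-2.4) = 6.5417

m = 6.5417


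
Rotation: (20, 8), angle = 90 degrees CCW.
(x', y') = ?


cos(90) = 0, sin(90) = 1
x' = 20*0 - 8*1 = -8
y' = 20*1 + 8*0 = 20

(-8, 20)


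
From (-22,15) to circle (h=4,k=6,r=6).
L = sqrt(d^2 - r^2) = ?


d = sqrt((-22-4)^2 + (15-6)^2) = sqrt(676+81) = 27.5136
L = sqrt(757.0000 - 36) = sqrt(721.0000) = 26.8514

26.8514


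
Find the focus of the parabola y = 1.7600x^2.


a = 1.7600
4a = 7.0400
focus = (0, 1/7.0400) = (0, 0.1420)

Focus = (0, 0.1420)


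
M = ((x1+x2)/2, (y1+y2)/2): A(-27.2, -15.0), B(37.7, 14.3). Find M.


Mx = (-27.2 + 37.7)/2 = 10.5/2 = 5.2500
My = (-15.0 + 14.3)/2 = -0.7/2 = -0.3500

(5.2500, -0.3500)


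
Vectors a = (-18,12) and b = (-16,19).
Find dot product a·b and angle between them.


a·b = -18*(-16) + 12*19 = 288 + 228 = 516
|a| = sqrt(324+144) = 21.6333
|b| = sqrt(256+361) = 24.8395
cos(theta) = 516/(sqrt(468)*sqrt(617)) = 516/sqrt(288756) = 0.960250
theta = arccos(516/sqrt(288756)) = 16.2090 degrees

a·b = 516, theta = 16.2090 deg


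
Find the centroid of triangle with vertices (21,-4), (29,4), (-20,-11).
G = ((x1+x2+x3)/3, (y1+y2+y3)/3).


Gx = (21+29- 20)/3 = 30/3 = 10.0000
Gy = (-4+4- 11)/3 = -11/3 = -3.6667

G = (10.0000, -3.6667)


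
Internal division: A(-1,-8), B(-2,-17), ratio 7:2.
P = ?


Px = (7*(-2) + 2*(-1))/9 = -16/9 = -1.7778
Py = (7*(-17) + 2*(-8))/9 = -135/9 = -15.0000

P = (-1.7778, -15.0000)


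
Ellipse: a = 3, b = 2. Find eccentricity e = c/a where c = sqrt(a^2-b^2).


c = sqrt(9-4) = sqrt(5) = 2.2361
e = c/a = sqrt(5)/3 = 0.7454

e = 0.7454


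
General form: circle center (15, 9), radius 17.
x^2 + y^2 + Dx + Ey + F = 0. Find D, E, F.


(x-15)^2 + (y-9)^2 = 17^2
D = -2h = -30, E = -2k = -18
F = h^2+k^2-r^2 = 225+81-289 = 17

D = -30, E = -18, F = 17


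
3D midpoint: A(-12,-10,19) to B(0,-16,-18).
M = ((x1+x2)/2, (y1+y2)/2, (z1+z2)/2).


Mx = (-12+0)/2 = -6.0000
My = (-10- 16)/2 = -13.0000
Mz = (19- 18)/2 = 0.5000

M = (-6.0000, -13.0000, 0.5000)


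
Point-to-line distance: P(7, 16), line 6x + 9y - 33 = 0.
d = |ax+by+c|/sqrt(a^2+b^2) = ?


|6*7 + 9*16 - 33| = |153| = 153
sqrt(36 + 81) = sqrt(117) = 10.8167
d = 153/sqrt(117) = 14.1449

14.1449


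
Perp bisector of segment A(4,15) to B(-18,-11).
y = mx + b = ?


Midpoint = (-7, 2)
Slope of AB = dy/dx = -26/(-22) = 1.1818
Perp slope = -dx/dy = -22/26 = -0.8462
b = My - (perp slope)*Mx = 2 + (-22*(-7))/(-26) = 2 - 5.9231 = -3.9231

y = -0.8462x - 3.9231


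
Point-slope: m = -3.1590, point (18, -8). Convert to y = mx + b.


y + 8 = -3.1590(x - 18)
y = -3.1590x - 8 + 3.1590*18
y = -3.1590x + 48.8620

y = -3.1590x + 48.8620


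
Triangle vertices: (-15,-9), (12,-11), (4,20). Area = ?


-15*(-11-20) = 465
12*(20+ 9) = 348
4*(-9+ 11) = 8
sum = 821
Area = |821|/2 = 410.5000

410.5000 sq units


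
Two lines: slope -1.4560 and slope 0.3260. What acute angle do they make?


m1-m2 = -1.782
1+m1*m2 = 0.525344
tan(theta) = |-1.782/0.525344| = 3.392063
theta = arctan(|-1.782/0.525344|) = 73.5742 degrees (acute angle)

73.5742 degrees


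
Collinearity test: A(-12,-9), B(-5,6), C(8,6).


-12*(6-6) - 5*(6+ 9) + 8*(-9-6)
= 0 - 75 - 120 = -195

No, not collinear (determinant = -195)


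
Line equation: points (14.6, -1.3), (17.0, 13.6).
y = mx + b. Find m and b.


m = (14.9)/(2.4) = 6.2083
b = y1 - m*x1 = -1.3 - (14.9*14.6)/(2.4) = -1.3 - 90.6417 = -91.9417

y = 6.2083x - 91.9417


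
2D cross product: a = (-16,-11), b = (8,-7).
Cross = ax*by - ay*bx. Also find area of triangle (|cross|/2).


cross = -16*(-7) + 11*8 = 112 + 88 = 200
Triangle area = |200|/2 = 200/2 = 100.0000

cross = 200, triangle area = 100.0000


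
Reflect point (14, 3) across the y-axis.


Reflection rule for y-axis: (-x, y)
(14, 3) -> (-14, 3)

(-14, 3)


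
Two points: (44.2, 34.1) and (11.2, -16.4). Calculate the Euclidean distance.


dx = 11.2 - 44.2 = -33.0
dy = -16.4 - 34.1 = -50.5
d = sqrt(1089.0 + 2550.25) = sqrt(3639.25) = 60.3262

60.3262


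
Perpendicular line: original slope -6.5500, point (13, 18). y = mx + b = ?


Perpendicular slope = -1/m1 = -1/(-6.5500) = 0.1527
b2 = y0 - m2*x0 = 18 + 13/(-6.5500) = 18 - 1.9847 = 16.0153

y = 0.1527x + 16.0153


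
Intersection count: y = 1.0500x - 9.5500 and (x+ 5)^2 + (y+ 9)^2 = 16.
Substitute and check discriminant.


Substitute y = 1.0500x - 9.5500: (x+ 5)^2 + (1.0500x- 9.5500+ 9)^2 = 16
Expand to Ax^2 + Bx + C = 0, where b-k = -0.55
A = 1+m^2 = 2.1025
B = 2(m(b-k) - h) = 2(1.0500*(-0.55) + 5) = 8.845
C = h^2 + (b-k)^2 - r^2 = 25 + 0.3025 - 16 = 9.3025
disc = B^2-4AC = 78.2340 - 78.2340 = 0
disc = 0

1 intersection point (tangent)


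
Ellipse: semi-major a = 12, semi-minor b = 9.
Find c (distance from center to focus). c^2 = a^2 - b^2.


c^2 = 12^2 - 9^2 = 144 - 81 = 63
c = sqrt(63) = 7.9373

c = 7.9373


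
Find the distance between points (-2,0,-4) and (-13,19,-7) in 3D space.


dx=-11, dy=19, dz=-3
d = sqrt(121+361+9) = sqrt(491) = 22.1585

22.1585


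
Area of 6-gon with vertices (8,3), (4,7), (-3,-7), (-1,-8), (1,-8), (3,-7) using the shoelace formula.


sum(xi*y_{i+1}) = 8*7 + 4*(-7) - 3*(-8) - 1*(-8) + 1*(-7) + 3*3 = 62
sum(yi*x_{i+1}) = 3*4 + 7*(-3) - 7*(-1) - 8*1 - 8*3 - 7*8 = -90
Area = |62 + 90|/2 = 152/2 = 76.0000

76.0000 sq units


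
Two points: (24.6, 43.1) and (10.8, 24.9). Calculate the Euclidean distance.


dx = 10.8 - 24.6 = -13.8
dy = 24.9 - 43.1 = -18.2
d = sqrt(190.44 + 331.24) = sqrt(521.68) = 22.8403

22.8403


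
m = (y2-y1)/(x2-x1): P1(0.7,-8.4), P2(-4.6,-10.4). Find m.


dy = -10.4 + 8.4 = -2.0
dx = -4.6 - 0.7 = -5.3
m = -2.0/(-5.3) = 0.3774

m = 0.3774


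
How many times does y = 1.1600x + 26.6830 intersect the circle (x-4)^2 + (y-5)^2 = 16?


Substitute y = 1.1600x + 26.6830: (x-4)^2 + (1.1600x+26.6830-5)^2 = 16
Expand to Ax^2 + Bx + C = 0, where b-k = 21.683
A = 1+m^2 = 2.3456
B = 2(m(b-k) - h) = 2(1.1600*21.683 - 4) = 42.30456
C = h^2 + (b-k)^2 - r^2 = 16 + 470.152489 - 16 = 470.152489
disc = B^2-4AC = 1789.6758 - 4411.1587 = -2621.4829
disc < 0

0 intersection points


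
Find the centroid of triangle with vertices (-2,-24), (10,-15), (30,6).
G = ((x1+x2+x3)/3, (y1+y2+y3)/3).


Gx = (-2+10+30)/3 = 38/3 = 12.6667
Gy = (-24- 15+6)/3 = -33/3 = -11.0000

G = (12.6667, -11.0000)


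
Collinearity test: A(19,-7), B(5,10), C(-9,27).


19*(10-27) + 5*(27+ 7) - 9*(-7-10)
= -323 + 170 + 153 = 0

Yes, collinear (determinant = 0)


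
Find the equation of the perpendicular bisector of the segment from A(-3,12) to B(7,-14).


Midpoint = (2, -1)
Slope of AB = dy/dx = -26/10 = -2.6000
Perp slope = -dx/dy = 10/26 = 0.3846
b = My - (perp slope)*Mx = -1 + (10*2)/(-26) = -1 - 0.7692 = -1.7692

y = 0.3846x - 1.7692


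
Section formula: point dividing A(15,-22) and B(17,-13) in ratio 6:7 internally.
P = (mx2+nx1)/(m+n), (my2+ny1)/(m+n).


Px = (6*17 + 7*15)/13 = 207/13 = 15.9231
Py = (6*(-13) + 7*(-22))/13 = -232/13 = -17.8462

P = (15.9231, -17.8462)


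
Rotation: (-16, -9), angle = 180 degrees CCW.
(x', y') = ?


cos(180) = -1, sin(180) = 0
x' = -16*(-1) + 9*0 = 16
y' = -16*0 - 9*(-1) = 9

(16, 9)


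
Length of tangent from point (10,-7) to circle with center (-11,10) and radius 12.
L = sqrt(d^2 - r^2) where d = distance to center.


d = sqrt((10+ 11)^2 + (-7-10)^2) = sqrt(441+289) = 27.0185
L = sqrt(730.0000 - 144) = sqrt(586.0000) = 24.2074

24.2074


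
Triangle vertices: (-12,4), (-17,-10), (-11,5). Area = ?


-12*(-10-5) = 180
-17*(5-4) = -17
-11*(4+ 10) = -154
sum = 9
Area = |9|/2 = 4.5000

4.5000 sq units


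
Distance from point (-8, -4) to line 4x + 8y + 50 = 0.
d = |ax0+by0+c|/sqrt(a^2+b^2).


|4*(-8) + 8*(-4) + 50| = |-14| = 14
sqrt(16 + 64) = sqrt(80) = 8.9443
d = 14/sqrt(80) = 1.5652

1.5652


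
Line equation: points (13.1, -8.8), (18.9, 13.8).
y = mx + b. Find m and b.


m = (22.6)/(5.8) = 3.8966
b = y1 - m*x1 = -8.8 - (22.6*13.1)/(5.8) = -8.8 - 51.0448 = -59.8448

y = 3.8966x - 59.8448


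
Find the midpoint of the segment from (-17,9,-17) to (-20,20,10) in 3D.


Mx = (-17- 20)/2 = -18.5000
My = (9+20)/2 = 14.5000
Mz = (-17+10)/2 = -3.5000

M = (-18.5000, 14.5000, -3.5000)


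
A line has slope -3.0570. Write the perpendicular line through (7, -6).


Perpendicular slope = -1/m1 = -1/(-3.0570) = 0.3271
b2 = y0 - m2*x0 = -6 + 7/(-3.0570) = -6 - 2.2898 = -8.2898

y = 0.3271x - 8.2898


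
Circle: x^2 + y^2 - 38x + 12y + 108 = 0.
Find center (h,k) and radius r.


h = -D/2 = 38/2 = 19
k = -E/2 = -12/2 = -6
r^2 = h^2 + k^2 - F = 361 + 36 - 108 = 289
r = 17

Center (19, -6), radius = 17


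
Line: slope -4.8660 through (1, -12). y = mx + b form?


y + 12 = -4.8660(x - 1)
y = -4.8660x - 12 + 4.8660*1
y = -4.8660x - 7.1340

y = -4.8660x - 7.1340


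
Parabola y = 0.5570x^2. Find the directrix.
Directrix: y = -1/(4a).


a = 0.5570
1/(4a) = 0.4488
directrix: y = -0.4488 = -0.4488

y = -0.4488


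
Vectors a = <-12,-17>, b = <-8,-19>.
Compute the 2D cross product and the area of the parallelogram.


cross = -12*(-19) + 17*(-8) = 228 - 136 = 92
Parallelogram area = |92| = 92

cross = 92, parallelogram area = 92


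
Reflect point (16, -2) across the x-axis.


Reflection rule for x-axis: (x, -y)
(16, -2) -> (16, 2)

(16, 2)


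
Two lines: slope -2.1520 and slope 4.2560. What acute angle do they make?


m1-m2 = -6.408
1+m1*m2 = -8.158912
tan(theta) = |-6.408/(-8.158912)| = 0.785399
theta = arctan(|-6.408/(-8.158912)|) = 38.1460 degrees (acute angle)

38.1460 degrees


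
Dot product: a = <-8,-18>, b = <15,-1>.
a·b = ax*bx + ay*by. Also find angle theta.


a·b = -8*15 - 18*(-1) = -120 + 18 = -102
|a| = sqrt(64+324) = 19.6977
|b| = sqrt(225+1) = 15.0333
cos(theta) = -102/(sqrt(388)*sqrt(226)) = -102/sqrt(87688) = -0.344453
theta = arccos(-102/sqrt(87688)) = 110.1484 degrees

a·b = -102, theta = 110.1484 deg


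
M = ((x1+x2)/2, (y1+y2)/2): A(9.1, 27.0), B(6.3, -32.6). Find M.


Mx = (9.1 + 6.3)/2 = 15.4/2 = 7.7000
My = (27.0 - 32.6)/2 = -5.6/2 = -2.8000

(7.7000, -2.8000)


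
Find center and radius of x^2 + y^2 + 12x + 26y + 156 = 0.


h = -D/2 = -12/2 = -6
k = -E/2 = -26/2 = -13
r^2 = h^2 + k^2 - F = 36 + 169 - 156 = 49
r = 7

Center (-6, -13), radius = 7


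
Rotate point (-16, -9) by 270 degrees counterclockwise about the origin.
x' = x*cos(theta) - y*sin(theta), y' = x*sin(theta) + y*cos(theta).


cos(270) = 0, sin(270) = -1
x' = -16*0 + 9*(-1) = -9
y' = -16*(-1) - 9*0 = 16

(-9, 16)


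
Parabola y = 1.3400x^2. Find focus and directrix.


a = 1.3400
1/(4a) = 0.1866
Focus = (0, 0.1866)
Directrix: y = -0.1866

Focus = (0, 0.1866), Directrix: y = -0.1866


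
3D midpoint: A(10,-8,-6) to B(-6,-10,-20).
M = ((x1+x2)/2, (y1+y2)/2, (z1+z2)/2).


Mx = (10- 6)/2 = 2.0000
My = (-8- 10)/2 = -9.0000
Mz = (-6- 20)/2 = -13.0000

M = (2.0000, -9.0000, -13.0000)


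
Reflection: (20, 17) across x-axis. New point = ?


Reflection rule for x-axis: (x, -y)
(20, 17) -> (20, -17)

(20, -17)


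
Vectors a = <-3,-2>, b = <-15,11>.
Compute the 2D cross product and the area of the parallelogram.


cross = -3*11 + 2*(-15) = -33 - 30 = -63
Parallelogram area = |-63| = 63

cross = -63, parallelogram area = 63


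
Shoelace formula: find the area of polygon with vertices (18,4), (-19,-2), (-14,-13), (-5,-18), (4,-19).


sum(xi*y_{i+1}) = 18*(-2) - 19*(-13) - 14*(-18) - 5*(-19) + 4*4 = 574
sum(yi*x_{i+1}) = 4*(-19) - 2*(-14) - 13*(-5) - 18*4 - 19*18 = -397
Area = |574 + 397|/2 = 971/2 = 485.5000

485.5000 sq units


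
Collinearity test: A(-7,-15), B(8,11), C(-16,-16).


-7*(11+ 16) + 8*(-16+ 15) - 16*(-15-11)
= -189 - 8 + 416 = 219

No, not collinear (determinant = 219)


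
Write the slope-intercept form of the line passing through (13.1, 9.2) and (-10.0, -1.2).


m = (-10.4)/(-23.1) = 0.4502
b = y1 - m*x1 = 9.2 - (-10.4*13.1)/(-23.1) = 9.2 - 5.8978 = 3.3022

y = 0.4502x + 3.3022


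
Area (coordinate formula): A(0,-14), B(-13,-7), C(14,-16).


0*(-7+ 16) = 0
-13*(-16+ 14) = 26
14*(-14+ 7) = -98
sum = -72
Area = |-72|/2 = 36.0000

36.0000 sq units


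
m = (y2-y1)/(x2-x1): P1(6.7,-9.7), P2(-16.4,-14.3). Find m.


dy = -14.3 + 9.7 = -4.6
dx = -16.4 - 6.7 = -23.1
m = -4.6/(-23.1) = 0.1991

m = 0.1991


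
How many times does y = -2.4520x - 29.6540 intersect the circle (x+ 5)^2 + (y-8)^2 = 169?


Substitute y = -2.4520x - 29.6540: (x+ 5)^2 + (-2.4520x- 29.6540-8)^2 = 169
Expand to Ax^2 + Bx + C = 0, where b-k = -37.654
A = 1+m^2 = 7.012304
B = 2(m(b-k) - h) = 2(-2.4520*(-37.654) + 5) = 194.655216
C = h^2 + (b-k)^2 - r^2 = 25 + 1417.823716 - 169 = 1273.823716
disc = B^2-4AC = 37890.6531 - 35729.7566 = 2160.8965
disc > 0

2 intersection points


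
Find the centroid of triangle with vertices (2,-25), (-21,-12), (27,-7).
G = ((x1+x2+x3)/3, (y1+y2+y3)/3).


Gx = (2- 21+27)/3 = 8/3 = 2.6667
Gy = (-25- 12- 7)/3 = -44/3 = -14.6667

G = (2.6667, -14.6667)


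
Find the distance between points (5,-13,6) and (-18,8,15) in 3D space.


dx=-23, dy=21, dz=9
d = sqrt(529+441+81) = sqrt(1051) = 32.4191

32.4191


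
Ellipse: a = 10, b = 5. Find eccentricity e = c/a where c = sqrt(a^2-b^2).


c = sqrt(100-25) = sqrt(75) = 8.6603
e = c/a = sqrt(75)/10 = 0.8660

e = 0.8660


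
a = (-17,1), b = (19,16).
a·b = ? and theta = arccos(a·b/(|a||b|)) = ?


a·b = -17*19 + 1*16 = -323 + 16 = -307
|a| = sqrt(289+1) = 17.0294
|b| = sqrt(361+256) = 24.8395
cos(theta) = -307/(sqrt(290)*sqrt(617)) = -307/sqrt(178930) = -0.725766
theta = arccos(-307/sqrt(178930)) = 136.5326 degrees

a·b = -307, theta = 136.5326 deg


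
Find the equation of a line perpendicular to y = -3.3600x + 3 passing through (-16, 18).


Perpendicular slope = -1/m1 = -1/(-3.3600) = 0.2976
b2 = y0 - m2*x0 = 18 - 16/(-3.3600) = 18 + 4.7619 = 22.7619

y = 0.2976x + 22.7619


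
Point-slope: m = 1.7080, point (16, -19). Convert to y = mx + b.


y + 19 = 1.7080(x - 16)
y = 1.7080x - 19 - 1.7080*16
y = 1.7080x - 46.3280

y = 1.7080x - 46.3280


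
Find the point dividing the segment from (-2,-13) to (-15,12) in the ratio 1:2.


Px = (1*(-15) + 2*(-2))/3 = -19/3 = -6.3333
Py = (1*12 + 2*(-13))/3 = -14/3 = -4.6667

P = (-6.3333, -4.6667)


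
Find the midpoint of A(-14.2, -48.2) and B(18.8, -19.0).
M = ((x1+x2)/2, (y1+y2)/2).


Mx = (-14.2 + 18.8)/2 = 4.6/2 = 2.3000
My = (-48.2 - 19.0)/2 = -67.2/2 = -33.6000

(2.3000, -33.6000)


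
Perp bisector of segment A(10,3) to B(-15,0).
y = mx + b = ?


Midpoint = (-2.5, 1.5)
Slope of AB = dy/dx = -3/(-25) = 0.1200
Perp slope = -dx/dy = -25/3 = -8.3333
b = My - (perp slope)*Mx = 1.5 + (-25*(-2.5))/(-3) = 1.5 - 20.8333 = -19.3333

y = -8.3333x - 19.3333


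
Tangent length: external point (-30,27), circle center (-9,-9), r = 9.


d = sqrt((-30+ 9)^2 + (27+ 9)^2) = sqrt(441+1296) = 41.6773
L = sqrt(1737.0000 - 81) = sqrt(1656.0000) = 40.6940

40.6940


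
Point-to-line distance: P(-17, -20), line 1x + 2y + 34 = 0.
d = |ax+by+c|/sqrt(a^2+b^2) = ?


|1*(-17) + 2*(-20) + 34| = |-23| = 23
sqrt(1 + 4) = sqrt(5) = 2.2361
d = 23/sqrt(5) = 10.2859

10.2859


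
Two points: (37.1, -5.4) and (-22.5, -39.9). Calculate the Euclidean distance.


dx = -22.5 - 37.1 = -59.6
dy = -39.9 + 5.4 = -34.5
d = sqrt(3552.16 + 1190.25) = sqrt(4742.41) = 68.8652

68.8652


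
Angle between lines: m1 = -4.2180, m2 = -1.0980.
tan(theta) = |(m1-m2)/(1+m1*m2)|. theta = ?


m1-m2 = -3.12
1+m1*m2 = 5.631364
tan(theta) = |-3.12/5.631364| = 0.554040
theta = arctan(|-3.12/5.631364|) = 28.9882 degrees (acute angle)

28.9882 degrees


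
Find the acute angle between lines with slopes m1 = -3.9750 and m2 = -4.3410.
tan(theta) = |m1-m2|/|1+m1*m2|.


m1-m2 = 0.366
1+m1*m2 = 18.255475
tan(theta) = |0.366/18.255475| = 0.020049
theta = arctan(|0.366/18.255475|) = 1.1486 degrees (acute angle)

1.1486 degrees


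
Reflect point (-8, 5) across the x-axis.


Reflection rule for x-axis: (x, -y)
(-8, 5) -> (-8, -5)

(-8, -5)


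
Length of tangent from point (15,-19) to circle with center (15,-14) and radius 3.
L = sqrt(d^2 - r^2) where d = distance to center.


d = sqrt((15-15)^2 + (-19+ 14)^2) = sqrt(0+25) = 5.0000
L = sqrt(25.0000 - 9) = sqrt(16.0000) = 4.0000

4.0000


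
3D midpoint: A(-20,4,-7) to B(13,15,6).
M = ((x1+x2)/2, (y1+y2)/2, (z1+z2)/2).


Mx = (-20+13)/2 = -3.5000
My = (4+15)/2 = 9.5000
Mz = (-7+6)/2 = -0.5000

M = (-3.5000, 9.5000, -0.5000)


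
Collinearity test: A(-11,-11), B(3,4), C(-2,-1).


-11*(4+ 1) + 3*(-1+ 11) - 2*(-11-4)
= -55 + 30 + 30 = 5

No, not collinear (determinant = 5)


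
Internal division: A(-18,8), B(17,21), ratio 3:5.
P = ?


Px = (3*17 + 5*(-18))/8 = -39/8 = -4.8750
Py = (3*21 + 5*8)/8 = 103/8 = 12.8750

P = (-4.8750, 12.8750)


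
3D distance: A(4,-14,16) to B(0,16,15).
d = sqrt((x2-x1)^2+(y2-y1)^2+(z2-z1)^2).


dx=-4, dy=30, dz=-1
d = sqrt(16+900+1) = sqrt(917) = 30.2820

30.2820


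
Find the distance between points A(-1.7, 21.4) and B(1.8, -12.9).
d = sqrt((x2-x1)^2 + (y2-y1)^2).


dx = 1.8 + 1.7 = 3.5
dy = -12.9 - 21.4 = -34.3
d = sqrt(12.25 + 1176.49) = sqrt(1188.74) = 34.4781

34.4781


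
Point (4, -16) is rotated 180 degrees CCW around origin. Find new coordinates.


cos(180) = -1, sin(180) = 0
x' = 4*(-1) + 16*0 = -4
y' = 4*0 - 16*(-1) = 16

(-4, 16)


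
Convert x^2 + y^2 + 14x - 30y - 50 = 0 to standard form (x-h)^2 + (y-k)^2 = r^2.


h = -D/2 = -14/2 = -7
k = -E/2 = 30/2 = 15
r^2 = h^2 + k^2 - F = 49 + 225 + 50 = 324
r = 18

Center (-7, 15), radius = 18


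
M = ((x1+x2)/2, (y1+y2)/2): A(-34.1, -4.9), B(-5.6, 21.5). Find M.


Mx = (-34.1 - 5.6)/2 = -39.7/2 = -19.8500
My = (-4.9 + 21.5)/2 = 16.6/2 = 8.3000

(-19.8500, 8.3000)


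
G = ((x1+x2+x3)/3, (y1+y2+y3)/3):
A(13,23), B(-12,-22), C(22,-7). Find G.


Gx = (13- 12+22)/3 = 23/3 = 7.6667
Gy = (23- 22- 7)/3 = -6/3 = -2.0000

G = (7.6667, -2.0000)


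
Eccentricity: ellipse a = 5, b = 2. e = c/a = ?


c = sqrt(25-4) = sqrt(21) = 4.5826
e = c/a = sqrt(21)/5 = 0.9165

e = 0.9165


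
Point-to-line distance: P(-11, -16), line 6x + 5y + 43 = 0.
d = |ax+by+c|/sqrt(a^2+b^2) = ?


|6*(-11) + 5*(-16) + 43| = |-103| = 103
sqrt(36 + 25) = sqrt(61) = 7.8102
d = 103/sqrt(61) = 13.1878

13.1878


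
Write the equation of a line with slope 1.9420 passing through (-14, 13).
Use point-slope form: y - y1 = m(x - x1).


y - 13 = 1.9420(x + 14)
y = 1.9420x + 13 - 1.9420*(-14)
y = 1.9420x + 40.1880

y = 1.9420x + 40.1880


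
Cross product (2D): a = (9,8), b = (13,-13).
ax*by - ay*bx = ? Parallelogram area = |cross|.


cross = 9*(-13) - 8*13 = -117 - 104 = -221
Parallelogram area = |-221| = 221

cross = -221, parallelogram area = 221


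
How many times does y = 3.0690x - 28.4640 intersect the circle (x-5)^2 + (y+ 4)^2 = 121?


Substitute y = 3.0690x - 28.4640: (x-5)^2 + (3.0690x- 28.4640+ 4)^2 = 121
Expand to Ax^2 + Bx + C = 0, where b-k = -24.464
A = 1+m^2 = 10.418761
B = 2(m(b-k) - h) = 2(3.0690*(-24.464) - 5) = -160.160032
C = h^2 + (b-k)^2 - r^2 = 25 + 598.487296 - 121 = 502.487296
disc = B^2-4AC = 25651.2359 - 20941.1802 = 4710.0557
disc > 0

2 intersection points


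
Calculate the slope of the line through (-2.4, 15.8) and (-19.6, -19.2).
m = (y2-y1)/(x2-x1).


dy = -19.2 - 15.8 = -35.0
dx = -19.6 + 2.4 = -17.2
m = -35.0/(-17.2) = 2.0349

m = 2.0349


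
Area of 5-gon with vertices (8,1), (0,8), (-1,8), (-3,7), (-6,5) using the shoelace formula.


sum(xi*y_{i+1}) = 8*8 + 0*8 - 1*7 - 3*5 - 6*1 = 36
sum(yi*x_{i+1}) = 1*0 + 8*(-1) + 8*(-3) + 7*(-6) + 5*8 = -34
Area = |36 + 34|/2 = 70/2 = 35.0000

35.0000 sq units


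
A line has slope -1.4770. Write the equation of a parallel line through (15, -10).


Parallel lines have equal slopes.
m2 = -1.4770
b2 = -10 + 1.4770*15 = 12.1550

y = -1.4770x + 12.1550


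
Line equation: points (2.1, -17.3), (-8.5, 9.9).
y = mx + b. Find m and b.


m = (27.2)/(-10.6) = -2.5660
b = y1 - m*x1 = -17.3 - (27.2*2.1)/(-10.6) = -17.3 + 5.3887 = -11.9113

y = -2.5660x - 11.9113


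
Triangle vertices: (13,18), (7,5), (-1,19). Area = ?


13*(5-19) = -182
7*(19-18) = 7
-1*(18-5) = -13
sum = -188
Area = |-188|/2 = 94.0000

94.0000 sq units


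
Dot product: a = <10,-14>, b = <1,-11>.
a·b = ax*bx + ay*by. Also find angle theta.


a·b = 10*1 - 14*(-11) = 10 + 154 = 164
|a| = sqrt(100+196) = 17.2047
|b| = sqrt(1+121) = 11.0454
cos(theta) = 164/(sqrt(296)*sqrt(122)) = 164/sqrt(36112) = 0.863014
theta = arccos(164/sqrt(36112)) = 30.3432 degrees

a·b = 164, theta = 30.3432 deg


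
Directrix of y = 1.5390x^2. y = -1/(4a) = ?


a = 1.5390
1/(4a) = 0.1624
directrix: y = -0.1624 = -0.1624

y = -0.1624


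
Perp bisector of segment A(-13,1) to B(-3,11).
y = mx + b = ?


Midpoint = (-8, 6)
Slope of AB = dy/dx = 10/10 = 1.0000
Perp slope = -dx/dy = -10/10 = -1.0000
b = My - (perp slope)*Mx = 6 + (10*(-8))/10 = 6 - 8.0000 = -2.0000

y = -1.0000x - 2.0000
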